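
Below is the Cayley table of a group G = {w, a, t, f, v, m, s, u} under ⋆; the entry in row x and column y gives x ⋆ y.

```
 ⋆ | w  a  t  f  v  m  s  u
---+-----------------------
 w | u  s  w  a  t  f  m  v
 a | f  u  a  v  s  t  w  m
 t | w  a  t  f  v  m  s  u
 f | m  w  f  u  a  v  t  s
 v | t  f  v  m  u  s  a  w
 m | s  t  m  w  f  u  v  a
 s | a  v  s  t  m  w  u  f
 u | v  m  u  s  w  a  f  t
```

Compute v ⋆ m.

s

Read row v, column m: v ⋆ m = s.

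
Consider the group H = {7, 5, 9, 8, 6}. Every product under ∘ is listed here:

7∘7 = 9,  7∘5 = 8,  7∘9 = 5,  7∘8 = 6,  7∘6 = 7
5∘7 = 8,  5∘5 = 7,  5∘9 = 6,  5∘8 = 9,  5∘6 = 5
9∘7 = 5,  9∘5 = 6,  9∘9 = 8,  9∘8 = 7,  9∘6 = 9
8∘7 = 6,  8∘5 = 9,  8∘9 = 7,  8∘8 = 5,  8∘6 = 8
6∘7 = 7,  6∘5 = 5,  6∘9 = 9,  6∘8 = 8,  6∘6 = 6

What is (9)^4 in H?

5

9^1 = 9
9^2 = 9 ∘ 9 = 8
9^3 = 8 ∘ 9 = 7
9^4 = 7 ∘ 9 = 5
(Structurally, H here is isomorphic to the cyclic group Z_5.)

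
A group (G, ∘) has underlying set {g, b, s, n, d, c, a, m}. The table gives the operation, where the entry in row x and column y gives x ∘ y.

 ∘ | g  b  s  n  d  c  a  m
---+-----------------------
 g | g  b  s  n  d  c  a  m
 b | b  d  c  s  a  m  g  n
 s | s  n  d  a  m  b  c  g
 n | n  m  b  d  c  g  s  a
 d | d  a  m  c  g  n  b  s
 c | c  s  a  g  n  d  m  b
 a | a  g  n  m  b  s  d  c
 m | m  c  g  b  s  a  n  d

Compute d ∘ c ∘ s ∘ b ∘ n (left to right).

c

d ∘ c = n
n ∘ s = b
b ∘ b = d
d ∘ n = c
(Structurally, G here is isomorphic to the quaternion group Q_8.)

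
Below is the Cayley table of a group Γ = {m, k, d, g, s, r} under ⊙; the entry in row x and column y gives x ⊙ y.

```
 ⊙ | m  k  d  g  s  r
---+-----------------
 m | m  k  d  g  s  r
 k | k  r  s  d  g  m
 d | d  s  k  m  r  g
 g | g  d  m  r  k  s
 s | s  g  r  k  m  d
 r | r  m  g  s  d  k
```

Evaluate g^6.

g^1 = g
g^2 = g ⊙ g = r
g^3 = r ⊙ g = s
g^4 = s ⊙ g = k
g^5 = k ⊙ g = d
g^6 = d ⊙ g = m

m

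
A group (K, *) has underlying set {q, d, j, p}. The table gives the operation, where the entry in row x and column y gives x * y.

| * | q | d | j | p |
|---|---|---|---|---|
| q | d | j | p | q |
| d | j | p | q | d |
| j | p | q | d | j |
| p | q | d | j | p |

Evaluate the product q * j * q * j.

q * j = p
p * q = q
q * j = p

p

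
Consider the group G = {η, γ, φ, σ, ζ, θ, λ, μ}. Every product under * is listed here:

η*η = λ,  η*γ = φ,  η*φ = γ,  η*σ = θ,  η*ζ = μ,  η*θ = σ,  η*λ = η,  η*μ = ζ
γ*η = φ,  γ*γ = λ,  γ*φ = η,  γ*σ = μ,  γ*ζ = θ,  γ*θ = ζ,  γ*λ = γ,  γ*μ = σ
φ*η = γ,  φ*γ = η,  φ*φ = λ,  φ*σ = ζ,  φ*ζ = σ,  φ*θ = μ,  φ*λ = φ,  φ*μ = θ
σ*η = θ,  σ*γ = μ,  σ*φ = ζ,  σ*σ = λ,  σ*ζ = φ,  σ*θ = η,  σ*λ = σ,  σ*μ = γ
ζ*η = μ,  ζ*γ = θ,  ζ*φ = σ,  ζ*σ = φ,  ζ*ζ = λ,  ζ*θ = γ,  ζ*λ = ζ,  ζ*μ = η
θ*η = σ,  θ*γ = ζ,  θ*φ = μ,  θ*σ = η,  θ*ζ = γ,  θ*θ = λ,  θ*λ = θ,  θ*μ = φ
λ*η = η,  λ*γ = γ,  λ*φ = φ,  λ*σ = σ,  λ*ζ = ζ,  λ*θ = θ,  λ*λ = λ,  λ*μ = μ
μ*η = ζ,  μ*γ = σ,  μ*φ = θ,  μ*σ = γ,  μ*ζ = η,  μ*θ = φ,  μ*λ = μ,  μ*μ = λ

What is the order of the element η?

2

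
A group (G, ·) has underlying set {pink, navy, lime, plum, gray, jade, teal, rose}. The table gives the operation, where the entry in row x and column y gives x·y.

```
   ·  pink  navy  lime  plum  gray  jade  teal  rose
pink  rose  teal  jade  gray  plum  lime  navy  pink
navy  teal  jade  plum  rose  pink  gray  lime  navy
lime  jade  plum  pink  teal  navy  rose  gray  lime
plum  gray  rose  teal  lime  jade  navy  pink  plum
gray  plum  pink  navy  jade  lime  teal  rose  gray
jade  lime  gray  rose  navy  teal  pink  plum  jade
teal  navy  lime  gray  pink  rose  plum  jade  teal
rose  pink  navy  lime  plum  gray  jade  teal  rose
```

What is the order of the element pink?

The identity element is rose (its row matches the header).
pink^1 = pink
pink^2 = pink·pink = rose
The first power of pink equal to the identity is pink^2, so ord(pink) = 2.

2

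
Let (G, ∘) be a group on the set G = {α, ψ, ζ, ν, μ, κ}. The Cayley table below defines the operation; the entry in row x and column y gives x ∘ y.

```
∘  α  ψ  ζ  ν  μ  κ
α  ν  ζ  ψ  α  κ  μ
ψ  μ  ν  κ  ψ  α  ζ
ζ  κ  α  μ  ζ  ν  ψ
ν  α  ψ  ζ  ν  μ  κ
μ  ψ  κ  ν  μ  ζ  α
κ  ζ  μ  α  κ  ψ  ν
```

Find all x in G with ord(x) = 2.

{α, κ, ψ}

Identity is ν. Compute the order of each non-identity element by repeated multiplication:
  α: α → ν  (order 2)
  ψ: ψ → ν  (order 2)
  ζ: ζ → μ → ν  (order 3)
  μ: μ → ζ → ν  (order 3)
  κ: κ → ν  (order 2)
Elements of order 2: {α, κ, ψ}.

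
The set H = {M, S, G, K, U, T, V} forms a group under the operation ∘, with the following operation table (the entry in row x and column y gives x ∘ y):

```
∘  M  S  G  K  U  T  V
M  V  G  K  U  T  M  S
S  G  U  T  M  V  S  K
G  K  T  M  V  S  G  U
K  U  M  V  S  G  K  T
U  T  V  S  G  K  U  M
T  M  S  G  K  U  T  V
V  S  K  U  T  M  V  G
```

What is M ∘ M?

Read row M, column M: M ∘ M = V.

V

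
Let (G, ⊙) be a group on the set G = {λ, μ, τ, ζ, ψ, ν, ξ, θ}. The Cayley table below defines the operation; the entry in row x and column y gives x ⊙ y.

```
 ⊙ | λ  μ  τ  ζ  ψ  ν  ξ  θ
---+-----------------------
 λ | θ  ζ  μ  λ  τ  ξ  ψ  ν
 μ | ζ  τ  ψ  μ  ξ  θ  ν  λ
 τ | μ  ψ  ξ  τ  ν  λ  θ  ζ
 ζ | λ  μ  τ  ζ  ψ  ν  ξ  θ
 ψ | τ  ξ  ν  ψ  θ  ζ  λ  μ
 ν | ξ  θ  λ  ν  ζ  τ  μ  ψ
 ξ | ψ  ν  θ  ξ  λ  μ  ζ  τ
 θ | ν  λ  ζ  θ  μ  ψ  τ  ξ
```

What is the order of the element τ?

The identity element is ζ (its row matches the header).
τ^1 = τ
τ^2 = τ ⊙ τ = ξ
τ^3 = ξ ⊙ τ = θ
τ^4 = θ ⊙ τ = ζ
The first power of τ equal to the identity is τ^4, so ord(τ) = 4.

4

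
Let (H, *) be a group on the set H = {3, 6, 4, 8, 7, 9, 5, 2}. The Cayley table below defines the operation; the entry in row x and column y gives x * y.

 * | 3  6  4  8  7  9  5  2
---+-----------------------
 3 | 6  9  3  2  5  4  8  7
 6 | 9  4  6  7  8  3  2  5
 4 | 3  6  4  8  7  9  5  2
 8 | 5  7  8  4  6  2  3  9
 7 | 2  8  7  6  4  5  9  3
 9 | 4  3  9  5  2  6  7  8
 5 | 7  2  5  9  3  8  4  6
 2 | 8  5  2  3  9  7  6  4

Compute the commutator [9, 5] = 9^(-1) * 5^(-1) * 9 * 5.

6

Identity is 4; from the table 9^(-1) = 3 and 5^(-1) = 5.
3 * 5 = 8
8 * 9 = 2
2 * 5 = 6
(Structurally, H here is isomorphic to the dihedral group D_4.)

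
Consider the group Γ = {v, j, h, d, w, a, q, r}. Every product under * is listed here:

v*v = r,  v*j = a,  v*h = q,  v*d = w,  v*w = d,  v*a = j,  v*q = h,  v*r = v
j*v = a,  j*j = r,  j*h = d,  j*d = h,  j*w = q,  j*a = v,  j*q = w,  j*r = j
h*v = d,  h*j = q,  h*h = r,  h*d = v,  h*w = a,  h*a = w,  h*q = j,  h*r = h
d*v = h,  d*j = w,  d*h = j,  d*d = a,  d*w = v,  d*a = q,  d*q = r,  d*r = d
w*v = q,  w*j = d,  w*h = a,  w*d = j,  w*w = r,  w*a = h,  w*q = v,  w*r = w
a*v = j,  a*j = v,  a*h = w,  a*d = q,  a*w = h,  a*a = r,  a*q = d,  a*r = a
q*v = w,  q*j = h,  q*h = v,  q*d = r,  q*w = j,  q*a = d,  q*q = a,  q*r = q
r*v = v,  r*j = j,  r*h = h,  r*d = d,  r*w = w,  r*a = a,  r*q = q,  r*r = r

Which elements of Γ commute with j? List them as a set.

{a, j, r, v}

Compare row j with column j entry by entry.
v*j = a = j*v, so v commutes with j.
q*j = h but j*q = w, so q does not.
Collecting the elements that commute with j: C(j) = {a, j, r, v}.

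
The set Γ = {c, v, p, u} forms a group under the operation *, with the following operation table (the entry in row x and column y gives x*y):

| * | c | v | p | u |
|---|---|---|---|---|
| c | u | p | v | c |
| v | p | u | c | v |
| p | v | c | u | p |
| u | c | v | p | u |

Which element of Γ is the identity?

u

The identity e satisfies e*x = x for all x, so its row in the table reproduces the column headers.
Row u reads: c, v, p, u — exactly the header order. So u is the identity.
(Structurally, Γ here is isomorphic to the Klein four-group V_4.)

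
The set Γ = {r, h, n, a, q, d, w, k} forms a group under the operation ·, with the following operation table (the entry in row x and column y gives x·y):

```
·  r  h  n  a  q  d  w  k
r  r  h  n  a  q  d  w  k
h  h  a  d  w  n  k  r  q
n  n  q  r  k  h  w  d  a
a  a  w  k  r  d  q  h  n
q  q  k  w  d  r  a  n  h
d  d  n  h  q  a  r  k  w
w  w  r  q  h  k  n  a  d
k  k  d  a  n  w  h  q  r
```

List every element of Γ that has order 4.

Identity is r. Compute the order of each non-identity element by repeated multiplication:
  h: h → a → w → r  (order 4)
  n: n → r  (order 2)
  a: a → r  (order 2)
  q: q → r  (order 2)
  d: d → r  (order 2)
  w: w → a → h → r  (order 4)
  k: k → r  (order 2)
Elements of order 4: {h, w}.

{h, w}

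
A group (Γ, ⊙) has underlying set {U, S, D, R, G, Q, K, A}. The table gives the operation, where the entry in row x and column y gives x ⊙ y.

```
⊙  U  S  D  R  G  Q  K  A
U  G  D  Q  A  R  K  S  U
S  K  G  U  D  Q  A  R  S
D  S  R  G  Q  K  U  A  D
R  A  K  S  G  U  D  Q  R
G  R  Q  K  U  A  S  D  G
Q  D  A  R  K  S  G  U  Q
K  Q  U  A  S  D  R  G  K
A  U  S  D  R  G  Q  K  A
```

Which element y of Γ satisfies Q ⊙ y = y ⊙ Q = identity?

First locate the identity: row A matches the header, so A is the identity.
Scan row Q for A: Q ⊙ S = A. Hence Q^(-1) = S.
(Structurally, Γ here is isomorphic to the quaternion group Q_8.)

S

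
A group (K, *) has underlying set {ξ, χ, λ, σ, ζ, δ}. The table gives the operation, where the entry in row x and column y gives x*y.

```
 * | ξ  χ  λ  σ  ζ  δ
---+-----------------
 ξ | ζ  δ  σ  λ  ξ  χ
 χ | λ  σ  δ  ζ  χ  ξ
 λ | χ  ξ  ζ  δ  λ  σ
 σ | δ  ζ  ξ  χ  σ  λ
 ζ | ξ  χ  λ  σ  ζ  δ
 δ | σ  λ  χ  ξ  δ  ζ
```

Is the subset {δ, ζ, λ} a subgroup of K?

δ*λ = χ, which is not in {δ, ζ, λ}.
The subset is not closed under *, so it is not a subgroup.

No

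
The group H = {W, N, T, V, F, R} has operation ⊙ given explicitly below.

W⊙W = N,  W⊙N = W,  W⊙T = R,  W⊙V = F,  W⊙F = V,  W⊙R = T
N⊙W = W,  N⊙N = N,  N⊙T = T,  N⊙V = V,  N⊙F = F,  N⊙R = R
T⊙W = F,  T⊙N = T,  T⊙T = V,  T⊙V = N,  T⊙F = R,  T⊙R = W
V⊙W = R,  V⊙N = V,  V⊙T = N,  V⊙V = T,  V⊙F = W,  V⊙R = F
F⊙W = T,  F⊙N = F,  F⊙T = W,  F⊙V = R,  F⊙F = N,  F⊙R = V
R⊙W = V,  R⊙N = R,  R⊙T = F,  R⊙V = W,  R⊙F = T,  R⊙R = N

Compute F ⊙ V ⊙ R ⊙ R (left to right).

F ⊙ V = R
R ⊙ R = N
N ⊙ R = R

R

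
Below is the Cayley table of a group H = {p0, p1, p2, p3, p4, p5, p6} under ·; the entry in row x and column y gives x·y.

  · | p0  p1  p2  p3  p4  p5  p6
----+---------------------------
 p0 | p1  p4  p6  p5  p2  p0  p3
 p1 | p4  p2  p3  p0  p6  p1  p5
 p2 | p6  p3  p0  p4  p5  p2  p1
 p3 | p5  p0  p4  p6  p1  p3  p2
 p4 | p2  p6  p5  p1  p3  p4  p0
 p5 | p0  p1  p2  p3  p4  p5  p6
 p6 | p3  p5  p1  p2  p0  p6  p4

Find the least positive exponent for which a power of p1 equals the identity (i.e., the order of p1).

7

The identity element is p5 (its row matches the header).
p1^1 = p1
p1^2 = p1·p1 = p2
p1^3 = p2·p1 = p3
p1^4 = p3·p1 = p0
p1^5 = p0·p1 = p4
p1^6 = p4·p1 = p6
p1^7 = p6·p1 = p5
The first power of p1 equal to the identity is p1^7, so ord(p1) = 7.
(Structurally, H here is isomorphic to the cyclic group Z_7.)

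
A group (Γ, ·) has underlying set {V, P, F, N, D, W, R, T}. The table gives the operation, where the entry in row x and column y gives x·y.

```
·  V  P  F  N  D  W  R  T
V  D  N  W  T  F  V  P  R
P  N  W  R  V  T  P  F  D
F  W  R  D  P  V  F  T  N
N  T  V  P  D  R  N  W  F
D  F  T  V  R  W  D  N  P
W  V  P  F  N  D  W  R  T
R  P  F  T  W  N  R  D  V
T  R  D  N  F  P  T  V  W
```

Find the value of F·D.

Read row F, column D: F·D = V.

V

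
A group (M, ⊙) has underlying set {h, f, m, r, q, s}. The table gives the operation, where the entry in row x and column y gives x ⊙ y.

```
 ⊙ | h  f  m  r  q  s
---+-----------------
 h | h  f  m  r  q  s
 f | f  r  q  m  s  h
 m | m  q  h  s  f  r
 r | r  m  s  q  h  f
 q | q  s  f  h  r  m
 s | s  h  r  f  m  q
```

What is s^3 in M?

s^1 = s
s^2 = s ⊙ s = q
s^3 = q ⊙ s = m
(Structurally, M here is isomorphic to the cyclic group Z_6.)

m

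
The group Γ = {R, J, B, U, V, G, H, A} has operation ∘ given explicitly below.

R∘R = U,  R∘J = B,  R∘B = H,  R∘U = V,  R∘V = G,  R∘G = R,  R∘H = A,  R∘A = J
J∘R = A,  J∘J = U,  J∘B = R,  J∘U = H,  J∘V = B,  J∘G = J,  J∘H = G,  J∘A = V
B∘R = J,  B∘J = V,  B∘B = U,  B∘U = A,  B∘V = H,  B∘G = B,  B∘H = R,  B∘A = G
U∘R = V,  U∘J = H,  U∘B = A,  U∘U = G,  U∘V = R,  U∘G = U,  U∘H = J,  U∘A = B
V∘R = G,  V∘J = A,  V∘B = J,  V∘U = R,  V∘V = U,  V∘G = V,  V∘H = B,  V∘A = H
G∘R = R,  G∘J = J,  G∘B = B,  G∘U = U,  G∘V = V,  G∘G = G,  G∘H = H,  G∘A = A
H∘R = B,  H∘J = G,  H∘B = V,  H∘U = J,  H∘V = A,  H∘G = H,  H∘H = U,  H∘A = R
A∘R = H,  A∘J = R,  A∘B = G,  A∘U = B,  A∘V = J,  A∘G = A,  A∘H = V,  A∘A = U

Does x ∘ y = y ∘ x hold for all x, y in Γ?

J ∘ B = R but B ∘ J = V.
Since J and B do not commute, Γ is not abelian.

No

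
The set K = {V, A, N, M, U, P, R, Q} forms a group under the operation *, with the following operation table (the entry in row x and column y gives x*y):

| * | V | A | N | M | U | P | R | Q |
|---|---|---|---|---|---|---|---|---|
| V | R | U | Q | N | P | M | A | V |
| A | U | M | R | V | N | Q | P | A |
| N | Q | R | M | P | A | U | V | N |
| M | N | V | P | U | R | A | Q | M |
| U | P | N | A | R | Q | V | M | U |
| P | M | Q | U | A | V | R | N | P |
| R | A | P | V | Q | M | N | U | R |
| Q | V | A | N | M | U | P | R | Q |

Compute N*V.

Read row N, column V: N*V = Q.

Q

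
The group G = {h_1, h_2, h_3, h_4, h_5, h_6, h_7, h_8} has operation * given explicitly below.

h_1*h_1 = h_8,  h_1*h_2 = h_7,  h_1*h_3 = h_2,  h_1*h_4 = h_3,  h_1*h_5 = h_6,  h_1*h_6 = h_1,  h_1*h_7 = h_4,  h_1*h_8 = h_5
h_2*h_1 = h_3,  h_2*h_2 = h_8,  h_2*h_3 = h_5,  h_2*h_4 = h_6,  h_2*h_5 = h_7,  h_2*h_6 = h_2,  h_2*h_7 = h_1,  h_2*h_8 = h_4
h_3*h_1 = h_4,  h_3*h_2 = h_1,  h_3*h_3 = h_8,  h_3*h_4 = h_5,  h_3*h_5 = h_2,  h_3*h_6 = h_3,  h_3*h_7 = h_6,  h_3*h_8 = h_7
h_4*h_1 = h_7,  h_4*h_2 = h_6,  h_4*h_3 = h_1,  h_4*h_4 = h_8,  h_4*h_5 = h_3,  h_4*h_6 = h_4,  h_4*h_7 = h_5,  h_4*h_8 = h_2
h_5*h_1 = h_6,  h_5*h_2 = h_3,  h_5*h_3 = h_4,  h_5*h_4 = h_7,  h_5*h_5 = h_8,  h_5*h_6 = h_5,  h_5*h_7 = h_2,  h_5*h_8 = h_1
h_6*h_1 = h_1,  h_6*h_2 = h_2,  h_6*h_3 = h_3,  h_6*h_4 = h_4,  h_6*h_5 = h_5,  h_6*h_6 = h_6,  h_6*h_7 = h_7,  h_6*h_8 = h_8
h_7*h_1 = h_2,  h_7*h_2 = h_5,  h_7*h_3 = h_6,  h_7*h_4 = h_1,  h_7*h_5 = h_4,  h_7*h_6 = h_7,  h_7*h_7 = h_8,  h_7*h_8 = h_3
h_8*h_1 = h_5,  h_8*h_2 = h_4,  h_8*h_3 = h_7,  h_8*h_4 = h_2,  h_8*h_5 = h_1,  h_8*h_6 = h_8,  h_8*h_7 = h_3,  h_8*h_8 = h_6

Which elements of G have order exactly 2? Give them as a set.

{h_8}

Identity is h_6. Compute the order of each non-identity element by repeated multiplication:
  h_1: h_1 → h_8 → h_5 → h_6  (order 4)
  h_2: h_2 → h_8 → h_4 → h_6  (order 4)
  h_3: h_3 → h_8 → h_7 → h_6  (order 4)
  h_4: h_4 → h_8 → h_2 → h_6  (order 4)
  h_5: h_5 → h_8 → h_1 → h_6  (order 4)
  h_7: h_7 → h_8 → h_3 → h_6  (order 4)
  h_8: h_8 → h_6  (order 2)
Elements of order 2: {h_8}.
(Structurally, G here is isomorphic to the quaternion group Q_8.)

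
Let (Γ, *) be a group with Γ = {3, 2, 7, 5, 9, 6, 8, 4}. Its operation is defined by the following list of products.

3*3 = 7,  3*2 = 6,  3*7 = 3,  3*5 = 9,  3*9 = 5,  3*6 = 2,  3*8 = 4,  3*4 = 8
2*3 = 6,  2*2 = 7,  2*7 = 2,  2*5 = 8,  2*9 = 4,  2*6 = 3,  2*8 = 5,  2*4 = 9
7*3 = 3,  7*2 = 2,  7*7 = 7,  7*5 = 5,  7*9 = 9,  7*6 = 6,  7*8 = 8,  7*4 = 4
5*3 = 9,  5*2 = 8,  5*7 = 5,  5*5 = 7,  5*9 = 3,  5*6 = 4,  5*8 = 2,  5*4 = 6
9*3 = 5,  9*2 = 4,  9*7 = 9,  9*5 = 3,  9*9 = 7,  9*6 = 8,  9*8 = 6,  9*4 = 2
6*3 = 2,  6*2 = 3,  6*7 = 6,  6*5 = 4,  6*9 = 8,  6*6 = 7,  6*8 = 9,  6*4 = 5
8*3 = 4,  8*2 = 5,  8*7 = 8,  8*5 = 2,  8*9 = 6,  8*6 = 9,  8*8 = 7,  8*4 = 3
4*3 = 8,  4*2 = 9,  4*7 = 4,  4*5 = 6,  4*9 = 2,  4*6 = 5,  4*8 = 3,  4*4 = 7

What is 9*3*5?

7

9*3 = 5
5*5 = 7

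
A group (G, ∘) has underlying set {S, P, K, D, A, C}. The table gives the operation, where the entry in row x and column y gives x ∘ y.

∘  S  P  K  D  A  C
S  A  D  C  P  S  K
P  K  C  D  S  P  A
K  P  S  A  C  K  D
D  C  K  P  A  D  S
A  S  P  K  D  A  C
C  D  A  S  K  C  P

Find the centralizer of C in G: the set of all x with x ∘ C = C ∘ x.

Compare row C with column C entry by entry.
P ∘ C = A = C ∘ P, so P commutes with C.
D ∘ C = S but C ∘ D = K, so D does not.
Collecting the elements that commute with C: C(C) = {A, C, P}.

{A, C, P}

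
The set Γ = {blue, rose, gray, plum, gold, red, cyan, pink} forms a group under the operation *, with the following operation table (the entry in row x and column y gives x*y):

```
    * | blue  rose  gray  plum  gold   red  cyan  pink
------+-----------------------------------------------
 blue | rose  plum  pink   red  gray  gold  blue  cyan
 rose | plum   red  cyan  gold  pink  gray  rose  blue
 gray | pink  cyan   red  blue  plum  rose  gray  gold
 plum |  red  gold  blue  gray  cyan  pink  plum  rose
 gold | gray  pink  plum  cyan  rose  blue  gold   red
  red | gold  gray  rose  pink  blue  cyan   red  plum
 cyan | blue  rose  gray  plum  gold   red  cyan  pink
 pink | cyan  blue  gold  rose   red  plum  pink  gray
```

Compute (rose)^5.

rose

rose^1 = rose
rose^2 = rose*rose = red
rose^3 = red*rose = gray
rose^4 = gray*rose = cyan
rose^5 = cyan*rose = rose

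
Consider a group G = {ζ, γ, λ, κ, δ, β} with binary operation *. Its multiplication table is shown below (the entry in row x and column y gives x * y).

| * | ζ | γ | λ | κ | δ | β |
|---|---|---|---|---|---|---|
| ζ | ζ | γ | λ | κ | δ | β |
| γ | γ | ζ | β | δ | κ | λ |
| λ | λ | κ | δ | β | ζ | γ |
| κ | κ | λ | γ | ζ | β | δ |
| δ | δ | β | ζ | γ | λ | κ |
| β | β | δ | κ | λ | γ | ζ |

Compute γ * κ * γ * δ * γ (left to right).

ζ

γ * κ = δ
δ * γ = β
β * δ = γ
γ * γ = ζ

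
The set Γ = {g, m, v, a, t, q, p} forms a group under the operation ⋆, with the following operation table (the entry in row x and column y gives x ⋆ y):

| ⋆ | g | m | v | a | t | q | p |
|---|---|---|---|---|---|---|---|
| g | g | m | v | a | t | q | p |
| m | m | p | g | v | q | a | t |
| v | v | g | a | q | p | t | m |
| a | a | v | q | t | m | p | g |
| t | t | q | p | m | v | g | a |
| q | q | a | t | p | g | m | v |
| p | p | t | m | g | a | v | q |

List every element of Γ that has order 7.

{a, m, p, q, t, v}

Identity is g. Compute the order of each non-identity element by repeated multiplication:
  m: m → p → t → q → a → v → g  (order 7)
  v: v → a → q → t → p → m → g  (order 7)
  a: a → t → m → v → q → p → g  (order 7)
  t: t → v → p → a → m → q → g  (order 7)
  q: q → m → a → p → v → t → g  (order 7)
  p: p → q → v → m → t → a → g  (order 7)
Elements of order 7: {a, m, p, q, t, v}.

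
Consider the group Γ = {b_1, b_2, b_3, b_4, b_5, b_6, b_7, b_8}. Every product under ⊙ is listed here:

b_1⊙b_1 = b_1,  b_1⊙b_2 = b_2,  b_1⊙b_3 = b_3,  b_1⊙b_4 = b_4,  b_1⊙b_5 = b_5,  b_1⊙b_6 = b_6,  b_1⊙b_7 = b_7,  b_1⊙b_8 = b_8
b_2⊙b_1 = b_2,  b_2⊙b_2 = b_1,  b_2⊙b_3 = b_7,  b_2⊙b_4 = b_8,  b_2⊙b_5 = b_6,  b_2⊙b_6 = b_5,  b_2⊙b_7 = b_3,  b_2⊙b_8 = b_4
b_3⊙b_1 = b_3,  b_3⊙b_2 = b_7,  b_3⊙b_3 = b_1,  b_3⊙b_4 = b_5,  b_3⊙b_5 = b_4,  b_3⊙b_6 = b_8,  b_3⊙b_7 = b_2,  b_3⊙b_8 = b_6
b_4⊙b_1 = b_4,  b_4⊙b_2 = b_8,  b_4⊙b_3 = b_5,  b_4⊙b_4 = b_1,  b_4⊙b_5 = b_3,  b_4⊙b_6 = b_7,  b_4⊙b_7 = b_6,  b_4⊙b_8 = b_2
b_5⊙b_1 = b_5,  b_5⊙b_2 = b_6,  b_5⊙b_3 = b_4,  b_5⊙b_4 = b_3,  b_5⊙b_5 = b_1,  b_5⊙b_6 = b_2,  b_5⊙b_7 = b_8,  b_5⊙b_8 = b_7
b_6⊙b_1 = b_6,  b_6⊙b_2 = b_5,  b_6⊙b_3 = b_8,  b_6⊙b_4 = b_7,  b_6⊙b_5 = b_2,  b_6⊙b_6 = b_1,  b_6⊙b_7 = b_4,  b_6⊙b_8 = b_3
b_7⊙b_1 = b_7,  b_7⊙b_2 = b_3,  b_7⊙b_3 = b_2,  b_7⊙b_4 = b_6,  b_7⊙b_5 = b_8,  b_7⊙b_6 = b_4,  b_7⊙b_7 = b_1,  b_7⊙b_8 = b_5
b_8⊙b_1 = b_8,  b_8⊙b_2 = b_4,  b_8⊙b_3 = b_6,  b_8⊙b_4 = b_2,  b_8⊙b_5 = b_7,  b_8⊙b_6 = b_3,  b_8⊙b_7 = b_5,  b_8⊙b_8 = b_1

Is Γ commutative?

Yes

Check whether the table is symmetric across its main diagonal.
Every entry (row x, col y) equals the entry (row y, col x), so Γ is abelian.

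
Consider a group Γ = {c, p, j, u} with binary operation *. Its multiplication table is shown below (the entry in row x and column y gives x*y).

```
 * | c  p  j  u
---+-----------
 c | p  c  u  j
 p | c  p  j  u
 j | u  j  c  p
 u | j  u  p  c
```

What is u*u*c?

u*u = c
c*c = p
(Structurally, Γ here is isomorphic to the cyclic group Z_4.)

p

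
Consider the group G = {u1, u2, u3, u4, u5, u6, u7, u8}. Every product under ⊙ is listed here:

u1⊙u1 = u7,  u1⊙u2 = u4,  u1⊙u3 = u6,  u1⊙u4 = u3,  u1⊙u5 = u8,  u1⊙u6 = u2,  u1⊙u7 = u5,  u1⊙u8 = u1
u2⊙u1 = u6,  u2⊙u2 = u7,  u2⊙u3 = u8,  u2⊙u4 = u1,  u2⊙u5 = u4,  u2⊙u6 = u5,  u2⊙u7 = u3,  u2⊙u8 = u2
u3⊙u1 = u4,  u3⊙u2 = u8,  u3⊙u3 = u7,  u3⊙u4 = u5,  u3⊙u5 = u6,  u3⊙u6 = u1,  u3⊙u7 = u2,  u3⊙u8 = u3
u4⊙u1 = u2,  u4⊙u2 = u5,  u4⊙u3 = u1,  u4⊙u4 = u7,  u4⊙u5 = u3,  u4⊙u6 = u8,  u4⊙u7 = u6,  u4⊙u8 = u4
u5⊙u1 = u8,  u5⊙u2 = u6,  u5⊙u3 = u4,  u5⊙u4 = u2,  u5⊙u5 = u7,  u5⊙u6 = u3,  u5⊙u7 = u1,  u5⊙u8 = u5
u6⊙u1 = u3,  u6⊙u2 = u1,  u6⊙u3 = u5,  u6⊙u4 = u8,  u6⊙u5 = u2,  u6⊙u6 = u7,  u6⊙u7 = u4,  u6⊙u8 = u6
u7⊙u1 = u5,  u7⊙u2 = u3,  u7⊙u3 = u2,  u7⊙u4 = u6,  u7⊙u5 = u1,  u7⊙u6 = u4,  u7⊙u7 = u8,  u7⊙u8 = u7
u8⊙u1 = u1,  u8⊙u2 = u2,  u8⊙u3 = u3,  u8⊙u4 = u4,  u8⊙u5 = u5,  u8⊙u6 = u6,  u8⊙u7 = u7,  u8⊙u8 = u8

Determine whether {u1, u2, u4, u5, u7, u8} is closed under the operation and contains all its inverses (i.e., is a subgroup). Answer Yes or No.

u7 ⊙ u4 = u6, which is not in {u1, u2, u4, u5, u7, u8}.
The subset is not closed under ⊙, so it is not a subgroup.

No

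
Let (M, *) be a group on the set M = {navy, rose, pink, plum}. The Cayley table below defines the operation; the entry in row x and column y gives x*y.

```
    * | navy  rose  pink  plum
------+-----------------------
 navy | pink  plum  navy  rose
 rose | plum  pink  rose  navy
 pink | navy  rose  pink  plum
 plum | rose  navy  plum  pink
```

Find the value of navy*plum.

rose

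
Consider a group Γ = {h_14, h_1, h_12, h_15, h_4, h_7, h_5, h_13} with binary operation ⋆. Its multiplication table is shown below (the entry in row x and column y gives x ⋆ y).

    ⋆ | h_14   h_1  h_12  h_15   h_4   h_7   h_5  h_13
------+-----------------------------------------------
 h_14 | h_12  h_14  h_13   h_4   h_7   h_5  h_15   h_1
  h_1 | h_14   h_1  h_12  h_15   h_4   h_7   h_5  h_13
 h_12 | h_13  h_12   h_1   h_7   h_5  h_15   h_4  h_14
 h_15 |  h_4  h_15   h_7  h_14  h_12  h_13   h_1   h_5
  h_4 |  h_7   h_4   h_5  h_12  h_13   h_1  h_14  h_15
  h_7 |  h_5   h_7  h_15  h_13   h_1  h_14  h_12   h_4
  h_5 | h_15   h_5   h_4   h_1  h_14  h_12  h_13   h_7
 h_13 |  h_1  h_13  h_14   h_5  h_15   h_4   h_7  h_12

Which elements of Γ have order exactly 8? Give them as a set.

Identity is h_1. Compute the order of each non-identity element by repeated multiplication:
  h_14: h_14 → h_12 → h_13 → h_1  (order 4)
  h_12: h_12 → h_1  (order 2)
  h_15: h_15 → h_14 → h_4 → h_12 → h_7 → h_13 → h_5 → h_1  (order 8)
  h_4: h_4 → h_13 → h_15 → h_12 → h_5 → h_14 → h_7 → h_1  (order 8)
  h_7: h_7 → h_14 → h_5 → h_12 → h_15 → h_13 → h_4 → h_1  (order 8)
  h_5: h_5 → h_13 → h_7 → h_12 → h_4 → h_14 → h_15 → h_1  (order 8)
  h_13: h_13 → h_12 → h_14 → h_1  (order 4)
Elements of order 8: {h_15, h_4, h_5, h_7}.

{h_15, h_4, h_5, h_7}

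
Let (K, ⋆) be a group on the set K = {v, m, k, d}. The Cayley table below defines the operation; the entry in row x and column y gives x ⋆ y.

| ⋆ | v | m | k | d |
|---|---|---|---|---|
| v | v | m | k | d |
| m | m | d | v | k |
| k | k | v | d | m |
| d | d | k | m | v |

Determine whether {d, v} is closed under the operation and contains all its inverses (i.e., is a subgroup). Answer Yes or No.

{d, v} contains the identity v.
Checking products: every product of two elements of {d, v} (read from the table) lies in {d, v}, so the set is closed.
In a finite group, a nonempty closed subset is a subgroup. So {d, v} ≤ K.

Yes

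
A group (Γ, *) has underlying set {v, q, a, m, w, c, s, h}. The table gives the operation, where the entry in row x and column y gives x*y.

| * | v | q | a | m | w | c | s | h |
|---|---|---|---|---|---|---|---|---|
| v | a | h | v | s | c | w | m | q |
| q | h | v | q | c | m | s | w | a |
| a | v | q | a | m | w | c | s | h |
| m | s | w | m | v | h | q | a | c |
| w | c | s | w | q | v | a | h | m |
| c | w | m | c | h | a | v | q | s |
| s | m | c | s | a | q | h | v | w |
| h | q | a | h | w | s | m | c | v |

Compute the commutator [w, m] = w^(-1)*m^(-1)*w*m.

v

Identity is a; from the table w^(-1) = c and m^(-1) = s.
c*s = q
q*w = m
m*m = v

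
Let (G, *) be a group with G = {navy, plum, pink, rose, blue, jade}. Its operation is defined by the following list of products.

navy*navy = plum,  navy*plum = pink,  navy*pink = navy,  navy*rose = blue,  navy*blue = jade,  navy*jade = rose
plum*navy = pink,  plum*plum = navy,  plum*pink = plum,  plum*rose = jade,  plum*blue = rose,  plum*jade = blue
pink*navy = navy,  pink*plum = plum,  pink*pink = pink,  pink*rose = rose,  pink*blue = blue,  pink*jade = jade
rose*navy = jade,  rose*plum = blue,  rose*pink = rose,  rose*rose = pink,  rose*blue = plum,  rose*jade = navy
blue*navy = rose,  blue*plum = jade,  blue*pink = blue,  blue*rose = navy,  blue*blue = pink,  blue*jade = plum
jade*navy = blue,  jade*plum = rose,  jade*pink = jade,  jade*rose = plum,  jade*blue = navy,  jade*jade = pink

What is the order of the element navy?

3

The identity element is pink (its row matches the header).
navy^1 = navy
navy^2 = navy * navy = plum
navy^3 = plum * navy = pink
The first power of navy equal to the identity is navy^3, so ord(navy) = 3.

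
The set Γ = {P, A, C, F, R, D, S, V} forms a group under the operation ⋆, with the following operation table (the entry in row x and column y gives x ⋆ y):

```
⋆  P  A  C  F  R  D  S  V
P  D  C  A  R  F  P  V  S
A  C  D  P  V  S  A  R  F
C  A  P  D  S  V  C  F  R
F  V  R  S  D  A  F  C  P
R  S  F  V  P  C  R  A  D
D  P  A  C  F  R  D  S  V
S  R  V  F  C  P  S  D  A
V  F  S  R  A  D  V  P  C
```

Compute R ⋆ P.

Read row R, column P: R ⋆ P = S.

S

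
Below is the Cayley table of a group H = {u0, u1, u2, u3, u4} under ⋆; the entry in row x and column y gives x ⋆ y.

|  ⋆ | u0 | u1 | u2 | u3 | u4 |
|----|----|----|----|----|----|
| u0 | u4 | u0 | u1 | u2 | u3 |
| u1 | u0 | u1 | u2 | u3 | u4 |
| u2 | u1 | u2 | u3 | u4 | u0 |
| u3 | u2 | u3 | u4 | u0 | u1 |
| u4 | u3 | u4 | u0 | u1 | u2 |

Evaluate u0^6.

u0^1 = u0
u0^2 = u0 ⋆ u0 = u4
u0^3 = u4 ⋆ u0 = u3
u0^4 = u3 ⋆ u0 = u2
u0^5 = u2 ⋆ u0 = u1
u0^6 = u1 ⋆ u0 = u0
(Structurally, H here is isomorphic to the cyclic group Z_5.)

u0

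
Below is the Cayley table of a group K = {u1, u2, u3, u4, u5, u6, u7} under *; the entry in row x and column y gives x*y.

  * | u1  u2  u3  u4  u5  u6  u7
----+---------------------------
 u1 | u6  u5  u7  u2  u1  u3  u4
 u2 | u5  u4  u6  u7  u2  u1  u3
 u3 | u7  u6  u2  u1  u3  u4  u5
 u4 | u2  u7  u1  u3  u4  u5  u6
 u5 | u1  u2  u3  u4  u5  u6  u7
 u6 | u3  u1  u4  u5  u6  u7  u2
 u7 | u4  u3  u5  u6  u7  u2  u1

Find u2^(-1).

u1

First locate the identity: row u5 matches the header, so u5 is the identity.
Scan row u2 for u5: u2*u1 = u5. Hence u2^(-1) = u1.
(Structurally, K here is isomorphic to the cyclic group Z_7.)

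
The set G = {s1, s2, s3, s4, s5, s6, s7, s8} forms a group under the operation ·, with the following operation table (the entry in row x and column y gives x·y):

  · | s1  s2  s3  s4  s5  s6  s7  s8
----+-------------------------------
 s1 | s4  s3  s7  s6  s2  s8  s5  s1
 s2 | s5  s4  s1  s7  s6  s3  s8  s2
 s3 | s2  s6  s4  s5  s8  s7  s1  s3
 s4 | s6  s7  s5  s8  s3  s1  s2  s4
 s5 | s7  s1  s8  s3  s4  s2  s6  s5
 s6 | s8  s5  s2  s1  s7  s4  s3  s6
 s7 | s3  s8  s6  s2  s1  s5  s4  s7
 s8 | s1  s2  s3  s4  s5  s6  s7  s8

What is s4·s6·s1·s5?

s4·s6 = s1
s1·s1 = s4
s4·s5 = s3
(Structurally, G here is isomorphic to the quaternion group Q_8.)

s3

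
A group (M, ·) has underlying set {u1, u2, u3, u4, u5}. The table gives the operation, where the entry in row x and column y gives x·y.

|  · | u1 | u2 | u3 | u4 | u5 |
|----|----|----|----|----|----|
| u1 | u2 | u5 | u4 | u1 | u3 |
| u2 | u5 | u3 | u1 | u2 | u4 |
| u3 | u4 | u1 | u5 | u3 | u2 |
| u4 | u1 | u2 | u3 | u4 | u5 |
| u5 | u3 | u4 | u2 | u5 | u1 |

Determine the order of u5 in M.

The identity element is u4 (its row matches the header).
u5^1 = u5
u5^2 = u5·u5 = u1
u5^3 = u1·u5 = u3
u5^4 = u3·u5 = u2
u5^5 = u2·u5 = u4
The first power of u5 equal to the identity is u5^5, so ord(u5) = 5.

5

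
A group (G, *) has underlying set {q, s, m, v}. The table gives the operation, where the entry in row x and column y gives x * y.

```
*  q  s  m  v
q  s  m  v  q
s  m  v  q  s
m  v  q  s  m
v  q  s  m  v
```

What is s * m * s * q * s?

s * m = q
q * s = m
m * q = v
v * s = s

s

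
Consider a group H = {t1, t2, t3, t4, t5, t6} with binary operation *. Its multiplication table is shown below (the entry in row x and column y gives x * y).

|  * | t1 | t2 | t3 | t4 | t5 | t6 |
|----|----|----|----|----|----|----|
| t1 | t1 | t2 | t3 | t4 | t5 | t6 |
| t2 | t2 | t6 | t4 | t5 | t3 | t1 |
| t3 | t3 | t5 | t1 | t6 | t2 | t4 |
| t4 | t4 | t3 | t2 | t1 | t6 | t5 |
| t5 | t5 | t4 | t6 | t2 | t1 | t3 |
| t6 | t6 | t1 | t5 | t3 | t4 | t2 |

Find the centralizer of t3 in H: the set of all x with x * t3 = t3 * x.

Compare row t3 with column t3 entry by entry.
t4 * t3 = t2 but t3 * t4 = t6, so t4 does not.
Collecting the elements that commute with t3: C(t3) = {t1, t3}.

{t1, t3}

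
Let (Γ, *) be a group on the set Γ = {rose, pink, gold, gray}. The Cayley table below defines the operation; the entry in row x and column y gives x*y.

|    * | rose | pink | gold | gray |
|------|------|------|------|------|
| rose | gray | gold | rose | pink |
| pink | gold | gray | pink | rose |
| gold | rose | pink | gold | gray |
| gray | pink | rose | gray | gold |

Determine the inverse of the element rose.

First locate the identity: row gold matches the header, so gold is the identity.
Scan row rose for gold: rose*pink = gold. Hence rose^(-1) = pink.

pink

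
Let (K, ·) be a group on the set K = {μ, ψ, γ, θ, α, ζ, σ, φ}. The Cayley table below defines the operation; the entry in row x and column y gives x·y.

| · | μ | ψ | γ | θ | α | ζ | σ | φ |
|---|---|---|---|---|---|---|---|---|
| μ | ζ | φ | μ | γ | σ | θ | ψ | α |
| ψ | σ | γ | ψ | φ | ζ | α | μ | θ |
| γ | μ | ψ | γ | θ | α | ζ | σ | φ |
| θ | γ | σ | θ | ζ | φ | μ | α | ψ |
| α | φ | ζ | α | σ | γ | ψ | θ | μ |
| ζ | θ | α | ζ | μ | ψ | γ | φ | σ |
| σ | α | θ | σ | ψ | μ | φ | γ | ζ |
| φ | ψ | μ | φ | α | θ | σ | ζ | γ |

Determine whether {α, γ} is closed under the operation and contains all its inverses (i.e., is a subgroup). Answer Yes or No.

{α, γ} contains the identity γ.
Checking products: every product of two elements of {α, γ} (read from the table) lies in {α, γ}, so the set is closed.
In a finite group, a nonempty closed subset is a subgroup. So {α, γ} ≤ K.
(Structurally, K here is isomorphic to the dihedral group D_4.)

Yes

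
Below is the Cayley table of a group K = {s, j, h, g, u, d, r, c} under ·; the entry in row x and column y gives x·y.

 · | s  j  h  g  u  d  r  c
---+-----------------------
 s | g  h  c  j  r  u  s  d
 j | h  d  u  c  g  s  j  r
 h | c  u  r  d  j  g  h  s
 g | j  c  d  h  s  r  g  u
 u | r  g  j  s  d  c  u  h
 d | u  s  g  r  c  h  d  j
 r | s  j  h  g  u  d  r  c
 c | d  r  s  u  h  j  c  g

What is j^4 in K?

h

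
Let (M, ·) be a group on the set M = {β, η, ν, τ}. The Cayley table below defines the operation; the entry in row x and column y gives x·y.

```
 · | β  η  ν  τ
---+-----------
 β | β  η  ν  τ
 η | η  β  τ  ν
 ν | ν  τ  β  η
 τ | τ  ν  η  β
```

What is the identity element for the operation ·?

The identity e satisfies e·x = x for all x, so its row in the table reproduces the column headers.
Row β reads: β, η, ν, τ — exactly the header order. So β is the identity.
(Structurally, M here is isomorphic to the Klein four-group V_4.)

β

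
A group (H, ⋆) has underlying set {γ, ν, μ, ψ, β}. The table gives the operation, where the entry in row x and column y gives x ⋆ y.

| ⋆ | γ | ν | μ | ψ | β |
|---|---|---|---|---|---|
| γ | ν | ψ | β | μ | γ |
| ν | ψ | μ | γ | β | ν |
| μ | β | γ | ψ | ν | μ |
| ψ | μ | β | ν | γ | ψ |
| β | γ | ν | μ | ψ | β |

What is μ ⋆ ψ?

ν

Read row μ, column ψ: μ ⋆ ψ = ν.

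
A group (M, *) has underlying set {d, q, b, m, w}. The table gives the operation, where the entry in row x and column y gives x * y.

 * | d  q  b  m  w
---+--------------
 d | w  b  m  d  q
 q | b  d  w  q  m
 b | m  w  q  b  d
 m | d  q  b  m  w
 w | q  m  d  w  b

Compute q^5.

q^1 = q
q^2 = q * q = d
q^3 = d * q = b
q^4 = b * q = w
q^5 = w * q = m
(Structurally, M here is isomorphic to the cyclic group Z_5.)

m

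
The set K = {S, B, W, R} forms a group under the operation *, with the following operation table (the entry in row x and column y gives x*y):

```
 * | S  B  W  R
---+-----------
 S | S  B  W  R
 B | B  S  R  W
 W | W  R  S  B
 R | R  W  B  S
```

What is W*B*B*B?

W*B = R
R*B = W
W*B = R

R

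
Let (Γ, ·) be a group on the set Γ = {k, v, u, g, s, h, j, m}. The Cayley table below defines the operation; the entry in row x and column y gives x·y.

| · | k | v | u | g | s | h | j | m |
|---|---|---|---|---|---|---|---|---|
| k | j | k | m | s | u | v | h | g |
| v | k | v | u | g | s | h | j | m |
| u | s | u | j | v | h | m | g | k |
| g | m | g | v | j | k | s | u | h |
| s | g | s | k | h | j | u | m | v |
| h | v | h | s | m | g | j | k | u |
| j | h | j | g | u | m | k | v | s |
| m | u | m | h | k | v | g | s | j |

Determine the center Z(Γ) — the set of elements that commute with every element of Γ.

An element z is central iff its row equals its column in the table.
For g: g·m = h ≠ k = m·g, so g ∉ Z.
Checking each element this way leaves Z(Γ) = {j, v}.
(Structurally, Γ here is isomorphic to the quaternion group Q_8.)

{j, v}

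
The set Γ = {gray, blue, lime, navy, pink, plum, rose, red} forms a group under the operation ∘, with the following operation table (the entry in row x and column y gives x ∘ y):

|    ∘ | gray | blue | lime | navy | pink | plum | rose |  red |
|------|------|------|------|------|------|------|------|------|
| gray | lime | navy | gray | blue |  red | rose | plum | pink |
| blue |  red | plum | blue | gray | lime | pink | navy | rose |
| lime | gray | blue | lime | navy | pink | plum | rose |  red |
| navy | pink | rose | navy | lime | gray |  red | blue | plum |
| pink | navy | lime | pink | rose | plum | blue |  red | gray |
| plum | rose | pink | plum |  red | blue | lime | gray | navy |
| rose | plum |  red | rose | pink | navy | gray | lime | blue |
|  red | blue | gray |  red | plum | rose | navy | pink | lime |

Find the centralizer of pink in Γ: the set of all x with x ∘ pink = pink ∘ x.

Compare row pink with column pink entry by entry.
plum ∘ pink = blue = pink ∘ plum, so plum commutes with pink.
gray ∘ pink = red but pink ∘ gray = navy, so gray does not.
Collecting the elements that commute with pink: C(pink) = {blue, lime, pink, plum}.

{blue, lime, pink, plum}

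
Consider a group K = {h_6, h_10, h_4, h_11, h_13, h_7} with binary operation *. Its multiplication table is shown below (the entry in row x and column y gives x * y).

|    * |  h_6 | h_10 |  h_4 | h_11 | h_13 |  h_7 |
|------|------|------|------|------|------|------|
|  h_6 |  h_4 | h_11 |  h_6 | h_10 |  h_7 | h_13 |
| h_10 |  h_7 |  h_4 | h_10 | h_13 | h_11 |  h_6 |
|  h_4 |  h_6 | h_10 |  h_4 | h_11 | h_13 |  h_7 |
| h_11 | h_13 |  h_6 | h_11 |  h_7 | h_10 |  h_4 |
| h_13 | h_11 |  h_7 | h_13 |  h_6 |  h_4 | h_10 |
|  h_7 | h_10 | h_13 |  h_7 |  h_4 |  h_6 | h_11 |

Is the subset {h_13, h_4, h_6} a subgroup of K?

h_13 * h_6 = h_11, which is not in {h_13, h_4, h_6}.
The subset is not closed under *, so it is not a subgroup.

No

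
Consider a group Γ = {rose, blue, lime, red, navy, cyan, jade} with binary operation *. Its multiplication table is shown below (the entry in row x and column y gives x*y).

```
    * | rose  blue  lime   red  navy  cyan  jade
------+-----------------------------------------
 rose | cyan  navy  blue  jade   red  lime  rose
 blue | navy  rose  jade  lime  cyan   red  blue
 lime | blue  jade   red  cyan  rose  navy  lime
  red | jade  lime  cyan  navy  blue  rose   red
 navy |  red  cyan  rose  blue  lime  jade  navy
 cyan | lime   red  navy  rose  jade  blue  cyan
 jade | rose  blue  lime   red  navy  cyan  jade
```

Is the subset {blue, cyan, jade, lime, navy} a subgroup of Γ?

No

cyan*blue = red, which is not in {blue, cyan, jade, lime, navy}.
The subset is not closed under *, so it is not a subgroup.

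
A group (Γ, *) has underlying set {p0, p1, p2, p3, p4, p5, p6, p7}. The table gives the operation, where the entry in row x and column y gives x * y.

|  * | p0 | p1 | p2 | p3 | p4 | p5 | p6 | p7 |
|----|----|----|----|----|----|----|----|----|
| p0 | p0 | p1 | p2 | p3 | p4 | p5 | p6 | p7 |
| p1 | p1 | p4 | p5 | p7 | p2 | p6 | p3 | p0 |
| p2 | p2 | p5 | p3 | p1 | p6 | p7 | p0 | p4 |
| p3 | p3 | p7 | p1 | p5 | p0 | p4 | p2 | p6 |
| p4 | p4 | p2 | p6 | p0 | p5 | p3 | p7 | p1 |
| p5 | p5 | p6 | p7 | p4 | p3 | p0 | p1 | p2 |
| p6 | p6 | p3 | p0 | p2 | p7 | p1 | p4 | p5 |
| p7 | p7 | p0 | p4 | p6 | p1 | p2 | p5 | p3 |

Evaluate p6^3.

p6^1 = p6
p6^2 = p6 * p6 = p4
p6^3 = p4 * p6 = p7

p7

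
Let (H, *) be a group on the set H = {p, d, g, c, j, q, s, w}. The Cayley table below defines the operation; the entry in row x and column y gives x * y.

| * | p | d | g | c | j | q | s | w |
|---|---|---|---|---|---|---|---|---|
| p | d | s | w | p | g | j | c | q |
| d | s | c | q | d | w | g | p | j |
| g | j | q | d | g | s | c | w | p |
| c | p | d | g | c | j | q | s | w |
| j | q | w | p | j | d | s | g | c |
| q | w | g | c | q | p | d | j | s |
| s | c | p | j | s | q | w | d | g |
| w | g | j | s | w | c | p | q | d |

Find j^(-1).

w

First locate the identity: row c matches the header, so c is the identity.
Scan row j for c: j * w = c. Hence j^(-1) = w.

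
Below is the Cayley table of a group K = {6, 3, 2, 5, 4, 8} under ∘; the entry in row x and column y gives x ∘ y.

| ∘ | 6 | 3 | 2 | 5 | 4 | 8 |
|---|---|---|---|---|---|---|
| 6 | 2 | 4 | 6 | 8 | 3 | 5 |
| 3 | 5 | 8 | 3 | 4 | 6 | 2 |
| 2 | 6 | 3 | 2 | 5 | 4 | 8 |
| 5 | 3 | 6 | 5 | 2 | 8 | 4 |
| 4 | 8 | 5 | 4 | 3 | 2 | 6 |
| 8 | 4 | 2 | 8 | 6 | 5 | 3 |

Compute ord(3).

The identity element is 2 (its row matches the header).
3^1 = 3
3^2 = 3 ∘ 3 = 8
3^3 = 8 ∘ 3 = 2
The first power of 3 equal to the identity is 3^3, so ord(3) = 3.

3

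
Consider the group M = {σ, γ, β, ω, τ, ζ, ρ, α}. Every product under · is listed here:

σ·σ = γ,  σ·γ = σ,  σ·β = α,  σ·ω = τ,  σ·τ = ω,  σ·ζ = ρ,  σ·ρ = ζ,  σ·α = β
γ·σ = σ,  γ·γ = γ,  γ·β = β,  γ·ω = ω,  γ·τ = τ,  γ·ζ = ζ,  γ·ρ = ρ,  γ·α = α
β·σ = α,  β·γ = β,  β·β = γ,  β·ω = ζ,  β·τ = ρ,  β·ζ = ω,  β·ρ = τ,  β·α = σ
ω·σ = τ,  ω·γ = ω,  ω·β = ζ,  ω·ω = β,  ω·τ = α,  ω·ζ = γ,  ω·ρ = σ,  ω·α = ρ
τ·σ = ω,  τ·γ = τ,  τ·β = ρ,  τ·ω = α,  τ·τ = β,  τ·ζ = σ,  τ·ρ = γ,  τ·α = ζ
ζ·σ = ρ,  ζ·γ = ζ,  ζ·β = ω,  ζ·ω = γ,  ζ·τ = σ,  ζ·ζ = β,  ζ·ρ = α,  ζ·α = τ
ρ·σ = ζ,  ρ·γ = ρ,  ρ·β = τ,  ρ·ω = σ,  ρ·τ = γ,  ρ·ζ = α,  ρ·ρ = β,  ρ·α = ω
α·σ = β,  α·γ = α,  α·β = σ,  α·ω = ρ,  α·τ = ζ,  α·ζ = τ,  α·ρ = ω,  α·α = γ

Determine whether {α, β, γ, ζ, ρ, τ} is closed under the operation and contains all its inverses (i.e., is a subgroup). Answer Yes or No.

β·ζ = ω, which is not in {α, β, γ, ζ, ρ, τ}.
The subset is not closed under ·, so it is not a subgroup.
(Structurally, M here is isomorphic to Z_2 x Z_4.)

No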